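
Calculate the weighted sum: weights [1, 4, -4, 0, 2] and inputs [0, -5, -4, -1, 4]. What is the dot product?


Element-wise products:
1 * 0 = 0
4 * -5 = -20
-4 * -4 = 16
0 * -1 = 0
2 * 4 = 8
Sum = 0 + -20 + 16 + 0 + 8
= 4

4


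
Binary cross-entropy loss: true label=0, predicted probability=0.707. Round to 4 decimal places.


For y=0: Loss = -log(1-p)
= -log(1 - 0.707)
= -log(0.293)
= -(-1.2276)
= 1.2276

1.2276


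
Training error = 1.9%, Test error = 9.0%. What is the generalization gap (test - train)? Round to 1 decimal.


Generalization gap = test_error - train_error
= 9.0 - 1.9
= 7.1%
A moderate gap.

7.1


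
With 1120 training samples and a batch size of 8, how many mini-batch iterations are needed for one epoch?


Iterations per epoch = dataset_size / batch_size
= 1120 / 8
= 140

140


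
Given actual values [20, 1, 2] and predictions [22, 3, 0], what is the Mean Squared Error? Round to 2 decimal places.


Differences: [-2, -2, 2]
Squared errors: [4, 4, 4]
Sum of squared errors = 12
MSE = 12 / 3 = 4.00

4.00


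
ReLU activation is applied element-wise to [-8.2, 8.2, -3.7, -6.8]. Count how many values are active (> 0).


ReLU(x) = max(0, x) for each element:
ReLU(-8.2) = 0
ReLU(8.2) = 8.2
ReLU(-3.7) = 0
ReLU(-6.8) = 0
Active neurons (>0): 1

1


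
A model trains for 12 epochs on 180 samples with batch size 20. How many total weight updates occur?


Iterations per epoch = 180 / 20 = 9
Total updates = iterations_per_epoch * epochs
= 9 * 12
= 108

108


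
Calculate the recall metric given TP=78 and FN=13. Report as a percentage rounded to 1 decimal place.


Recall = TP / (TP + FN) * 100
= 78 / (78 + 13)
= 78 / 91
= 0.8571
= 85.7%

85.7


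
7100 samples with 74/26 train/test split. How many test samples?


Train samples = 7100 * 74% = 5254
Test samples = 7100 - 5254
= 1846

1846


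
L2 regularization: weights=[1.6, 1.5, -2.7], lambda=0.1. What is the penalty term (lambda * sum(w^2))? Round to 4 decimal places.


Squaring each weight:
1.6^2 = 2.56
1.5^2 = 2.25
(-2.7)^2 = 7.29
Sum of squares = 12.1
Penalty = 0.1 * 12.1 = 1.2100

1.2100


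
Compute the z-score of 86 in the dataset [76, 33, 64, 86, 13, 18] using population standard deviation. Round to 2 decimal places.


Mean = (76 + 33 + 64 + 86 + 13 + 18) / 6 = 48.3333
Variance = sum((x_i - mean)^2) / n = 805.5556
Std = sqrt(805.5556) = 28.3823
Z = (x - mean) / std
= (86 - 48.3333) / 28.3823
= 37.6667 / 28.3823
= 1.33

1.33


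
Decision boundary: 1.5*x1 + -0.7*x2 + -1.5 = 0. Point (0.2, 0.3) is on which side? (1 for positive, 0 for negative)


Compute 1.5 * 0.2 + -0.7 * 0.3 + -1.5
= 0.3 + -0.21 + -1.5
= -1.41
Since -1.41 < 0, the point is on the negative side.

0


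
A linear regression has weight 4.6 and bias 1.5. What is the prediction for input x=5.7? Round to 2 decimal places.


y = 4.6 * 5.7 + (1.5)
= 26.22 + (1.5)
= 27.72

27.72


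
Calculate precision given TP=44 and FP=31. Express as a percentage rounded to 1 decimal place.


Precision = TP / (TP + FP) * 100
= 44 / (44 + 31)
= 44 / 75
= 0.5867
= 58.7%

58.7


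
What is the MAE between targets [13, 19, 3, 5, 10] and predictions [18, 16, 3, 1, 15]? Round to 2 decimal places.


Absolute errors: [5, 3, 0, 4, 5]
Sum of absolute errors = 17
MAE = 17 / 5 = 3.40

3.40


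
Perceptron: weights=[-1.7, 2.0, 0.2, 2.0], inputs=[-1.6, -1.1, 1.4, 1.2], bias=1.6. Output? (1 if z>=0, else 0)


z = w . x + b
= -1.7*-1.6 + 2.0*-1.1 + 0.2*1.4 + 2.0*1.2 + 1.6
= 2.72 + -2.2 + 0.28 + 2.4 + 1.6
= 3.2 + 1.6
= 4.8
Since z = 4.8 >= 0, output = 1

1


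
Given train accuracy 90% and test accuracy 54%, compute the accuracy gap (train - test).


Gap = train_accuracy - test_accuracy
= 90 - 54
= 36%
This large gap strongly indicates overfitting.

36


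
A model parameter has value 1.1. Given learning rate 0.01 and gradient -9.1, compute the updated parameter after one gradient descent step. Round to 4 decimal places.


w_new = w_old - lr * gradient
= 1.1 - 0.01 * -9.1
= 1.1 - (-0.091)
= 1.1910

1.1910


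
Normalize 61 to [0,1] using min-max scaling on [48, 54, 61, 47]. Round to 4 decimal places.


Min = 47, Max = 61
Range = 61 - 47 = 14
Scaled = (x - min) / (max - min)
= (61 - 47) / 14
= 14 / 14
= 1.0000

1.0000


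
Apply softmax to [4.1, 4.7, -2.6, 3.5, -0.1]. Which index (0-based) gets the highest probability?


Softmax is a monotonic transformation, so it preserves the argmax.
We need to find the index of the maximum logit.
Index 0: 4.1
Index 1: 4.7
Index 2: -2.6
Index 3: 3.5
Index 4: -0.1
Maximum logit = 4.7 at index 1

1


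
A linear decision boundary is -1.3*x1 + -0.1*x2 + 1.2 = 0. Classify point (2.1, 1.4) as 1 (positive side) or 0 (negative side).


Compute -1.3 * 2.1 + -0.1 * 1.4 + 1.2
= -2.73 + -0.14 + 1.2
= -1.67
Since -1.67 < 0, the point is on the negative side.

0


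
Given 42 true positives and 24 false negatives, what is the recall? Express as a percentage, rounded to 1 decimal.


Recall = TP / (TP + FN) * 100
= 42 / (42 + 24)
= 42 / 66
= 0.6364
= 63.6%

63.6


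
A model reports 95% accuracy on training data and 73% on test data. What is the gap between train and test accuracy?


Gap = train_accuracy - test_accuracy
= 95 - 73
= 22%
This large gap strongly indicates overfitting.

22


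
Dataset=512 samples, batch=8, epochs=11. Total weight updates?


Iterations per epoch = 512 / 8 = 64
Total updates = iterations_per_epoch * epochs
= 64 * 11
= 704

704


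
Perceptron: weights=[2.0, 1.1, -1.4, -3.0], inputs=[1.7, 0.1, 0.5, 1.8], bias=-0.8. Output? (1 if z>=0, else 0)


z = w . x + b
= 2.0*1.7 + 1.1*0.1 + -1.4*0.5 + -3.0*1.8 + -0.8
= 3.4 + 0.11 + -0.7 + -5.4 + -0.8
= -2.59 + -0.8
= -3.39
Since z = -3.39 < 0, output = 0

0


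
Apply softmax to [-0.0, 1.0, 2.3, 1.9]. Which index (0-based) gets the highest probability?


Softmax is a monotonic transformation, so it preserves the argmax.
We need to find the index of the maximum logit.
Index 0: -0.0
Index 1: 1.0
Index 2: 2.3
Index 3: 1.9
Maximum logit = 2.3 at index 2

2


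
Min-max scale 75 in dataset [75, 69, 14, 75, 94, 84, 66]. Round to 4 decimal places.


Min = 14, Max = 94
Range = 94 - 14 = 80
Scaled = (x - min) / (max - min)
= (75 - 14) / 80
= 61 / 80
= 0.7625

0.7625


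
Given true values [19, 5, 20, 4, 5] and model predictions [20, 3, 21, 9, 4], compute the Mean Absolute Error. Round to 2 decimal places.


Absolute errors: [1, 2, 1, 5, 1]
Sum of absolute errors = 10
MAE = 10 / 5 = 2.00

2.00


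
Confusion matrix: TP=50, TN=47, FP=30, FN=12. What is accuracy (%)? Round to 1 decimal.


Accuracy = (TP + TN) / (TP + TN + FP + FN) * 100
= (50 + 47) / (50 + 47 + 30 + 12)
= 97 / 139
= 0.6978
= 69.8%

69.8


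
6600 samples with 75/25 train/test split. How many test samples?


Train samples = 6600 * 75% = 4950
Test samples = 6600 - 4950
= 1650

1650


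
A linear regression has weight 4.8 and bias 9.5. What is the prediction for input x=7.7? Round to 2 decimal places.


y = 4.8 * 7.7 + (9.5)
= 36.96 + (9.5)
= 46.46

46.46


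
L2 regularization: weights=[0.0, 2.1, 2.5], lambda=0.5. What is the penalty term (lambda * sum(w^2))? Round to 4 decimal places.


Squaring each weight:
0.0^2 = 0.0
2.1^2 = 4.41
2.5^2 = 6.25
Sum of squares = 10.66
Penalty = 0.5 * 10.66 = 5.3300

5.3300


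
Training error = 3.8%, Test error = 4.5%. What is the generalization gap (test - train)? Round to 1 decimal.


Generalization gap = test_error - train_error
= 4.5 - 3.8
= 0.7%
A small gap suggests good generalization.

0.7


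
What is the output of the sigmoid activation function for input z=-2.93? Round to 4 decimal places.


sigmoid(z) = 1 / (1 + exp(-z))
exp(-(-2.93)) = exp(2.93) = 18.7276
1 + 18.7276 = 19.7276
1 / 19.7276 = 0.0507

0.0507


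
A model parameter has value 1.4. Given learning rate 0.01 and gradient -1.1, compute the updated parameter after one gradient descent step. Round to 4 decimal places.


w_new = w_old - lr * gradient
= 1.4 - 0.01 * -1.1
= 1.4 - (-0.011)
= 1.4110

1.4110


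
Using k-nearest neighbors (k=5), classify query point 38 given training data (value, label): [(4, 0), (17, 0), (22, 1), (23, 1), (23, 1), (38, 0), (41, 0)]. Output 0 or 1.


Distances from query 38:
Point 38 (class 0): distance = 0
Point 41 (class 0): distance = 3
Point 23 (class 1): distance = 15
Point 23 (class 1): distance = 15
Point 22 (class 1): distance = 16
K=5 nearest neighbors: classes = [0, 0, 1, 1, 1]
Votes for class 1: 3 / 5
Majority vote => class 1

1


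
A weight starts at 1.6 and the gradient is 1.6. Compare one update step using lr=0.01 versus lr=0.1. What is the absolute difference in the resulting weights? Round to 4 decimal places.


With lr=0.01: w_new = 1.6 - 0.01 * 1.6 = 1.584
With lr=0.1: w_new = 1.6 - 0.1 * 1.6 = 1.44
Absolute difference = |1.584 - 1.44|
= 0.1440

0.1440


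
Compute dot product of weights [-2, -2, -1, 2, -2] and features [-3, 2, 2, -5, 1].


Element-wise products:
-2 * -3 = 6
-2 * 2 = -4
-1 * 2 = -2
2 * -5 = -10
-2 * 1 = -2
Sum = 6 + -4 + -2 + -10 + -2
= -12

-12


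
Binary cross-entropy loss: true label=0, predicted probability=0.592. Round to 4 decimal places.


For y=0: Loss = -log(1-p)
= -log(1 - 0.592)
= -log(0.408)
= -(-0.8965)
= 0.8965

0.8965


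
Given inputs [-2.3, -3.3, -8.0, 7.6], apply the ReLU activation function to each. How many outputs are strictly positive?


ReLU(x) = max(0, x) for each element:
ReLU(-2.3) = 0
ReLU(-3.3) = 0
ReLU(-8.0) = 0
ReLU(7.6) = 7.6
Active neurons (>0): 1

1


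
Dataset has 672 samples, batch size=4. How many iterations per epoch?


Iterations per epoch = dataset_size / batch_size
= 672 / 4
= 168

168


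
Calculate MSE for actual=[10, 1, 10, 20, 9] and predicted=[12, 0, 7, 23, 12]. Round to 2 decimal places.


Differences: [-2, 1, 3, -3, -3]
Squared errors: [4, 1, 9, 9, 9]
Sum of squared errors = 32
MSE = 32 / 5 = 6.40

6.40


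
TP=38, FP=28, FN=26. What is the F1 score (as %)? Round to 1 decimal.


Precision = TP / (TP + FP) = 38 / 66 = 0.5758
Recall = TP / (TP + FN) = 38 / 64 = 0.5938
F1 = 2 * P * R / (P + R)
= 2 * 0.5758 * 0.5938 / (0.5758 + 0.5938)
= 0.6837 / 1.1695
= 0.5846
As percentage: 58.5%

58.5


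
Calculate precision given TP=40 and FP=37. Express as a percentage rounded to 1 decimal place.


Precision = TP / (TP + FP) * 100
= 40 / (40 + 37)
= 40 / 77
= 0.5195
= 51.9%

51.9


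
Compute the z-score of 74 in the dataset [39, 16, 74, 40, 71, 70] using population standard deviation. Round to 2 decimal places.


Mean = (39 + 16 + 74 + 40 + 71 + 70) / 6 = 51.6667
Variance = sum((x_i - mean)^2) / n = 462.8889
Std = sqrt(462.8889) = 21.5149
Z = (x - mean) / std
= (74 - 51.6667) / 21.5149
= 22.3333 / 21.5149
= 1.04

1.04


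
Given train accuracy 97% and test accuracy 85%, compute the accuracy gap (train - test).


Gap = train_accuracy - test_accuracy
= 97 - 85
= 12%
This gap suggests the model is overfitting.

12


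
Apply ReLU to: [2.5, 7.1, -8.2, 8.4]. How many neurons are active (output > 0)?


ReLU(x) = max(0, x) for each element:
ReLU(2.5) = 2.5
ReLU(7.1) = 7.1
ReLU(-8.2) = 0
ReLU(8.4) = 8.4
Active neurons (>0): 3

3


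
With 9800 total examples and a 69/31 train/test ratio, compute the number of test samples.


Train samples = 9800 * 69% = 6762
Test samples = 9800 - 6762
= 3038

3038


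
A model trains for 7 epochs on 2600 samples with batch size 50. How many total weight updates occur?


Iterations per epoch = 2600 / 50 = 52
Total updates = iterations_per_epoch * epochs
= 52 * 7
= 364

364


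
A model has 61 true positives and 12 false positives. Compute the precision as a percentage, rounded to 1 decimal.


Precision = TP / (TP + FP) * 100
= 61 / (61 + 12)
= 61 / 73
= 0.8356
= 83.6%

83.6


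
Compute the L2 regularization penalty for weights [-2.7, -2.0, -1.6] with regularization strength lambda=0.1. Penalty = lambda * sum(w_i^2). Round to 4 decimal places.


Squaring each weight:
(-2.7)^2 = 7.29
(-2.0)^2 = 4.0
(-1.6)^2 = 2.56
Sum of squares = 13.85
Penalty = 0.1 * 13.85 = 1.3850

1.3850


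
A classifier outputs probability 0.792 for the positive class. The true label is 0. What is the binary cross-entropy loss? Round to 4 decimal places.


For y=0: Loss = -log(1-p)
= -log(1 - 0.792)
= -log(0.208)
= -(-1.5702)
= 1.5702

1.5702


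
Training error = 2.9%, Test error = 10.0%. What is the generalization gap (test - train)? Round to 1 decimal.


Generalization gap = test_error - train_error
= 10.0 - 2.9
= 7.1%
A moderate gap.

7.1


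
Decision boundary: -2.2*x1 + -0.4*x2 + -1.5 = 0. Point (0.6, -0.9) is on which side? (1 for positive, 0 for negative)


Compute -2.2 * 0.6 + -0.4 * -0.9 + -1.5
= -1.32 + 0.36 + -1.5
= -2.46
Since -2.46 < 0, the point is on the negative side.

0


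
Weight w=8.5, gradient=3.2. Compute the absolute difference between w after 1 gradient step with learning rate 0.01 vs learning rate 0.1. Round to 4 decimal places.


With lr=0.01: w_new = 8.5 - 0.01 * 3.2 = 8.468
With lr=0.1: w_new = 8.5 - 0.1 * 3.2 = 8.18
Absolute difference = |8.468 - 8.18|
= 0.2880

0.2880


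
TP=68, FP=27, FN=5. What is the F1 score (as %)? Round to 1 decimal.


Precision = TP / (TP + FP) = 68 / 95 = 0.7158
Recall = TP / (TP + FN) = 68 / 73 = 0.9315
F1 = 2 * P * R / (P + R)
= 2 * 0.7158 * 0.9315 / (0.7158 + 0.9315)
= 1.3335 / 1.6473
= 0.8095
As percentage: 81.0%

81.0


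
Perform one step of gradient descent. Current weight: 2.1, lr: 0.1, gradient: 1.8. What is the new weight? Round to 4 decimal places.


w_new = w_old - lr * gradient
= 2.1 - 0.1 * 1.8
= 2.1 - (0.18)
= 1.9200

1.9200


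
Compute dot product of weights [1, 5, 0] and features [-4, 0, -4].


Element-wise products:
1 * -4 = -4
5 * 0 = 0
0 * -4 = 0
Sum = -4 + 0 + 0
= -4

-4


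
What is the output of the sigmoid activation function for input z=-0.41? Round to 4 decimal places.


sigmoid(z) = 1 / (1 + exp(-z))
exp(-(-0.41)) = exp(0.41) = 1.5068
1 + 1.5068 = 2.5068
1 / 2.5068 = 0.3989

0.3989


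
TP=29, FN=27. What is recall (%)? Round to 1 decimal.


Recall = TP / (TP + FN) * 100
= 29 / (29 + 27)
= 29 / 56
= 0.5179
= 51.8%

51.8


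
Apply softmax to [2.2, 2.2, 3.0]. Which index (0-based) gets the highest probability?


Softmax is a monotonic transformation, so it preserves the argmax.
We need to find the index of the maximum logit.
Index 0: 2.2
Index 1: 2.2
Index 2: 3.0
Maximum logit = 3.0 at index 2

2


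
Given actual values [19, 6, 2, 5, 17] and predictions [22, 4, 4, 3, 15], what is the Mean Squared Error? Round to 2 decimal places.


Differences: [-3, 2, -2, 2, 2]
Squared errors: [9, 4, 4, 4, 4]
Sum of squared errors = 25
MSE = 25 / 5 = 5.00

5.00


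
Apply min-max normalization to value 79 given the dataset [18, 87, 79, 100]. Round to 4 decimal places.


Min = 18, Max = 100
Range = 100 - 18 = 82
Scaled = (x - min) / (max - min)
= (79 - 18) / 82
= 61 / 82
= 0.7439

0.7439


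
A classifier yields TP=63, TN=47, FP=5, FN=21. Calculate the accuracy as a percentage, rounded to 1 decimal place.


Accuracy = (TP + TN) / (TP + TN + FP + FN) * 100
= (63 + 47) / (63 + 47 + 5 + 21)
= 110 / 136
= 0.8088
= 80.9%

80.9


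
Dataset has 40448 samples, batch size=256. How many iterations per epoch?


Iterations per epoch = dataset_size / batch_size
= 40448 / 256
= 158

158


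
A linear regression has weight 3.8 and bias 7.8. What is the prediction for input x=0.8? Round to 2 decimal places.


y = 3.8 * 0.8 + (7.8)
= 3.04 + (7.8)
= 10.84

10.84


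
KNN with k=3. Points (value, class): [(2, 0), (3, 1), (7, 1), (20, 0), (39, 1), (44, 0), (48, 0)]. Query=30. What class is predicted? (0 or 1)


Distances from query 30:
Point 39 (class 1): distance = 9
Point 20 (class 0): distance = 10
Point 44 (class 0): distance = 14
K=3 nearest neighbors: classes = [1, 0, 0]
Votes for class 1: 1 / 3
Majority vote => class 0

0


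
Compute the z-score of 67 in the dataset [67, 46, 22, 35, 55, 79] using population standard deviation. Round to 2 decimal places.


Mean = (67 + 46 + 22 + 35 + 55 + 79) / 6 = 50.6667
Variance = sum((x_i - mean)^2) / n = 362.8889
Std = sqrt(362.8889) = 19.0496
Z = (x - mean) / std
= (67 - 50.6667) / 19.0496
= 16.3333 / 19.0496
= 0.86

0.86


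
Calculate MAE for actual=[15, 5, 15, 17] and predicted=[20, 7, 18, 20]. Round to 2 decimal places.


Absolute errors: [5, 2, 3, 3]
Sum of absolute errors = 13
MAE = 13 / 4 = 3.25

3.25


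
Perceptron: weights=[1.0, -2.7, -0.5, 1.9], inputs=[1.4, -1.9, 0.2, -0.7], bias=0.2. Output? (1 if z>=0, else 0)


z = w . x + b
= 1.0*1.4 + -2.7*-1.9 + -0.5*0.2 + 1.9*-0.7 + 0.2
= 1.4 + 5.13 + -0.1 + -1.33 + 0.2
= 5.1 + 0.2
= 5.3
Since z = 5.3 >= 0, output = 1

1


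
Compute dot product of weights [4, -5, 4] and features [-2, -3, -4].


Element-wise products:
4 * -2 = -8
-5 * -3 = 15
4 * -4 = -16
Sum = -8 + 15 + -16
= -9

-9


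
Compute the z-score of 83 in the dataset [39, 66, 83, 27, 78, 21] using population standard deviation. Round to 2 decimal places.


Mean = (39 + 66 + 83 + 27 + 78 + 21) / 6 = 52.3333
Variance = sum((x_i - mean)^2) / n = 597.8889
Std = sqrt(597.8889) = 24.4518
Z = (x - mean) / std
= (83 - 52.3333) / 24.4518
= 30.6667 / 24.4518
= 1.25

1.25


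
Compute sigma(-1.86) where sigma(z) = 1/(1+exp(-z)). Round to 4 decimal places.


sigmoid(z) = 1 / (1 + exp(-z))
exp(-(-1.86)) = exp(1.86) = 6.4237
1 + 6.4237 = 7.4237
1 / 7.4237 = 0.1347

0.1347


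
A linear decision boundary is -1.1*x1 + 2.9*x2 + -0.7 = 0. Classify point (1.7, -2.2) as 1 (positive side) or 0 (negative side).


Compute -1.1 * 1.7 + 2.9 * -2.2 + -0.7
= -1.87 + -6.38 + -0.7
= -8.95
Since -8.95 < 0, the point is on the negative side.

0


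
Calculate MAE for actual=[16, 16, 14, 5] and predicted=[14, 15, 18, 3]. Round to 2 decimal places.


Absolute errors: [2, 1, 4, 2]
Sum of absolute errors = 9
MAE = 9 / 4 = 2.25

2.25


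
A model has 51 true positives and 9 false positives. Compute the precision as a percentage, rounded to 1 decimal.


Precision = TP / (TP + FP) * 100
= 51 / (51 + 9)
= 51 / 60
= 0.85
= 85.0%

85.0


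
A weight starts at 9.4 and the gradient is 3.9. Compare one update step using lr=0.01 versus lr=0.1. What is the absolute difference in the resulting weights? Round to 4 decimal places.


With lr=0.01: w_new = 9.4 - 0.01 * 3.9 = 9.361
With lr=0.1: w_new = 9.4 - 0.1 * 3.9 = 9.01
Absolute difference = |9.361 - 9.01|
= 0.3510

0.3510


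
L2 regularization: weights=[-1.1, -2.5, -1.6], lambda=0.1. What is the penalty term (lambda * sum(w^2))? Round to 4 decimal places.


Squaring each weight:
(-1.1)^2 = 1.21
(-2.5)^2 = 6.25
(-1.6)^2 = 2.56
Sum of squares = 10.02
Penalty = 0.1 * 10.02 = 1.0020

1.0020


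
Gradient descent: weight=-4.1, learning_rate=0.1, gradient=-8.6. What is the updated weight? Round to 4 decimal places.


w_new = w_old - lr * gradient
= -4.1 - 0.1 * -8.6
= -4.1 - (-0.86)
= -3.2400

-3.2400


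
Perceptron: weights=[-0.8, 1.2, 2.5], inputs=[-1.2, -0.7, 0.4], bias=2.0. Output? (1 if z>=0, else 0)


z = w . x + b
= -0.8*-1.2 + 1.2*-0.7 + 2.5*0.4 + 2.0
= 0.96 + -0.84 + 1.0 + 2.0
= 1.12 + 2.0
= 3.12
Since z = 3.12 >= 0, output = 1

1


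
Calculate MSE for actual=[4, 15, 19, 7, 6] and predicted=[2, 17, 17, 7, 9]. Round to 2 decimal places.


Differences: [2, -2, 2, 0, -3]
Squared errors: [4, 4, 4, 0, 9]
Sum of squared errors = 21
MSE = 21 / 5 = 4.20

4.20


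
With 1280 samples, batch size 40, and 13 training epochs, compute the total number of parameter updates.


Iterations per epoch = 1280 / 40 = 32
Total updates = iterations_per_epoch * epochs
= 32 * 13
= 416

416


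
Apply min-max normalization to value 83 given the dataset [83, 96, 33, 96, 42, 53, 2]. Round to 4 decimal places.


Min = 2, Max = 96
Range = 96 - 2 = 94
Scaled = (x - min) / (max - min)
= (83 - 2) / 94
= 81 / 94
= 0.8617

0.8617


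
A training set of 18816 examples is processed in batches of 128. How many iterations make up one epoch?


Iterations per epoch = dataset_size / batch_size
= 18816 / 128
= 147

147


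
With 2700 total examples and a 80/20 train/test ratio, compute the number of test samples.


Train samples = 2700 * 80% = 2160
Test samples = 2700 - 2160
= 540

540


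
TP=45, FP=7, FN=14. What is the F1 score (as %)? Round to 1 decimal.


Precision = TP / (TP + FP) = 45 / 52 = 0.8654
Recall = TP / (TP + FN) = 45 / 59 = 0.7627
F1 = 2 * P * R / (P + R)
= 2 * 0.8654 * 0.7627 / (0.8654 + 0.7627)
= 1.3201 / 1.6281
= 0.8108
As percentage: 81.1%

81.1


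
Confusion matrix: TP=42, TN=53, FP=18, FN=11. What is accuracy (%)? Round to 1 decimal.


Accuracy = (TP + TN) / (TP + TN + FP + FN) * 100
= (42 + 53) / (42 + 53 + 18 + 11)
= 95 / 124
= 0.7661
= 76.6%

76.6


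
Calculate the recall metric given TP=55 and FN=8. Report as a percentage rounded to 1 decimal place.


Recall = TP / (TP + FN) * 100
= 55 / (55 + 8)
= 55 / 63
= 0.873
= 87.3%

87.3


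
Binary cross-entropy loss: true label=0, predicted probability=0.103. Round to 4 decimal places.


For y=0: Loss = -log(1-p)
= -log(1 - 0.103)
= -log(0.897)
= -(-0.1087)
= 0.1087

0.1087


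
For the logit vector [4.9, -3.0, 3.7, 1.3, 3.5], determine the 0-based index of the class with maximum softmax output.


Softmax is a monotonic transformation, so it preserves the argmax.
We need to find the index of the maximum logit.
Index 0: 4.9
Index 1: -3.0
Index 2: 3.7
Index 3: 1.3
Index 4: 3.5
Maximum logit = 4.9 at index 0

0


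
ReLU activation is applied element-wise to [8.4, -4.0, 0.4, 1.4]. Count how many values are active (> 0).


ReLU(x) = max(0, x) for each element:
ReLU(8.4) = 8.4
ReLU(-4.0) = 0
ReLU(0.4) = 0.4
ReLU(1.4) = 1.4
Active neurons (>0): 3

3


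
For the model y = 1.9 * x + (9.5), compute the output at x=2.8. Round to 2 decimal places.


y = 1.9 * 2.8 + (9.5)
= 5.32 + (9.5)
= 14.82

14.82


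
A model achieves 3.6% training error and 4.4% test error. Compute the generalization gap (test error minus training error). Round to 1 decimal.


Generalization gap = test_error - train_error
= 4.4 - 3.6
= 0.8%
A small gap suggests good generalization.

0.8


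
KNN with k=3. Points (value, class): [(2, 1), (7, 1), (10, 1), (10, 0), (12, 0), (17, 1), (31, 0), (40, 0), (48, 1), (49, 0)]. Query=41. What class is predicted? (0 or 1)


Distances from query 41:
Point 40 (class 0): distance = 1
Point 48 (class 1): distance = 7
Point 49 (class 0): distance = 8
K=3 nearest neighbors: classes = [0, 1, 0]
Votes for class 1: 1 / 3
Majority vote => class 0

0


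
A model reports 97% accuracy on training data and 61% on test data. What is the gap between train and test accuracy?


Gap = train_accuracy - test_accuracy
= 97 - 61
= 36%
This large gap strongly indicates overfitting.

36


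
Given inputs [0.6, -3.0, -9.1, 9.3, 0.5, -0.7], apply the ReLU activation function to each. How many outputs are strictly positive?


ReLU(x) = max(0, x) for each element:
ReLU(0.6) = 0.6
ReLU(-3.0) = 0
ReLU(-9.1) = 0
ReLU(9.3) = 9.3
ReLU(0.5) = 0.5
ReLU(-0.7) = 0
Active neurons (>0): 3

3


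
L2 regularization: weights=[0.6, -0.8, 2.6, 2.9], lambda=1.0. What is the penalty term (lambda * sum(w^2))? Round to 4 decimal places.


Squaring each weight:
0.6^2 = 0.36
(-0.8)^2 = 0.64
2.6^2 = 6.76
2.9^2 = 8.41
Sum of squares = 16.17
Penalty = 1.0 * 16.17 = 16.1700

16.1700


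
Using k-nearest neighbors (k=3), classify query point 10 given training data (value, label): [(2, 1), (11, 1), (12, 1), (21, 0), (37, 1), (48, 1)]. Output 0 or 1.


Distances from query 10:
Point 11 (class 1): distance = 1
Point 12 (class 1): distance = 2
Point 2 (class 1): distance = 8
K=3 nearest neighbors: classes = [1, 1, 1]
Votes for class 1: 3 / 3
Majority vote => class 1

1


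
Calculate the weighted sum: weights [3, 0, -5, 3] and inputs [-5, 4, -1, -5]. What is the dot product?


Element-wise products:
3 * -5 = -15
0 * 4 = 0
-5 * -1 = 5
3 * -5 = -15
Sum = -15 + 0 + 5 + -15
= -25

-25


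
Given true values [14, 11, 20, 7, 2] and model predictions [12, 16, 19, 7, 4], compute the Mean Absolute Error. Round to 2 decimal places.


Absolute errors: [2, 5, 1, 0, 2]
Sum of absolute errors = 10
MAE = 10 / 5 = 2.00

2.00


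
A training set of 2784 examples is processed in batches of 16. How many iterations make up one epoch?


Iterations per epoch = dataset_size / batch_size
= 2784 / 16
= 174

174


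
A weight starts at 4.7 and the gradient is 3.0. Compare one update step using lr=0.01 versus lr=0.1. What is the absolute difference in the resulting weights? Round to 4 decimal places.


With lr=0.01: w_new = 4.7 - 0.01 * 3.0 = 4.67
With lr=0.1: w_new = 4.7 - 0.1 * 3.0 = 4.4
Absolute difference = |4.67 - 4.4|
= 0.2700

0.2700


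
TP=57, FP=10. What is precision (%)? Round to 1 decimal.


Precision = TP / (TP + FP) * 100
= 57 / (57 + 10)
= 57 / 67
= 0.8507
= 85.1%

85.1


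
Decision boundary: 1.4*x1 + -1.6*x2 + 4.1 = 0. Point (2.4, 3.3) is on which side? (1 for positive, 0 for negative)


Compute 1.4 * 2.4 + -1.6 * 3.3 + 4.1
= 3.36 + -5.28 + 4.1
= 2.18
Since 2.18 >= 0, the point is on the positive side.

1


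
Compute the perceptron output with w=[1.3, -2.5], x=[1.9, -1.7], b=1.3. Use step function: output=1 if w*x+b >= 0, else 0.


z = w . x + b
= 1.3*1.9 + -2.5*-1.7 + 1.3
= 2.47 + 4.25 + 1.3
= 6.72 + 1.3
= 8.02
Since z = 8.02 >= 0, output = 1

1


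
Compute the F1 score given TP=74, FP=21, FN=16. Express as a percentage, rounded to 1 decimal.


Precision = TP / (TP + FP) = 74 / 95 = 0.7789
Recall = TP / (TP + FN) = 74 / 90 = 0.8222
F1 = 2 * P * R / (P + R)
= 2 * 0.7789 * 0.8222 / (0.7789 + 0.8222)
= 1.2809 / 1.6012
= 0.8
As percentage: 80.0%

80.0


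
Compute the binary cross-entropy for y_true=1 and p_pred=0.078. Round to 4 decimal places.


For y=1: Loss = -log(p)
= -log(0.078)
= -(-2.551)
= 2.5510

2.5510


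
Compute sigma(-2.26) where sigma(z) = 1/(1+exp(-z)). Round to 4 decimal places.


sigmoid(z) = 1 / (1 + exp(-z))
exp(-(-2.26)) = exp(2.26) = 9.5831
1 + 9.5831 = 10.5831
1 / 10.5831 = 0.0945

0.0945


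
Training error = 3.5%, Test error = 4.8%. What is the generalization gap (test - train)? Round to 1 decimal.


Generalization gap = test_error - train_error
= 4.8 - 3.5
= 1.3%
A small gap suggests good generalization.

1.3


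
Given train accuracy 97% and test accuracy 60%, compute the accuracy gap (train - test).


Gap = train_accuracy - test_accuracy
= 97 - 60
= 37%
This large gap strongly indicates overfitting.

37


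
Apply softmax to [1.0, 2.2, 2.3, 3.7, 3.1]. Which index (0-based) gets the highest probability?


Softmax is a monotonic transformation, so it preserves the argmax.
We need to find the index of the maximum logit.
Index 0: 1.0
Index 1: 2.2
Index 2: 2.3
Index 3: 3.7
Index 4: 3.1
Maximum logit = 3.7 at index 3

3


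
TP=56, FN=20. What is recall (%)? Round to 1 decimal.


Recall = TP / (TP + FN) * 100
= 56 / (56 + 20)
= 56 / 76
= 0.7368
= 73.7%

73.7


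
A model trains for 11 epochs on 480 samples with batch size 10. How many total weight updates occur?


Iterations per epoch = 480 / 10 = 48
Total updates = iterations_per_epoch * epochs
= 48 * 11
= 528

528


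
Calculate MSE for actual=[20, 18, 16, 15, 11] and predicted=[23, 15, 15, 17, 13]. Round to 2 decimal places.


Differences: [-3, 3, 1, -2, -2]
Squared errors: [9, 9, 1, 4, 4]
Sum of squared errors = 27
MSE = 27 / 5 = 5.40

5.40


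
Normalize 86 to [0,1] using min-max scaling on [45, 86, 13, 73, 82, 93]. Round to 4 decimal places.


Min = 13, Max = 93
Range = 93 - 13 = 80
Scaled = (x - min) / (max - min)
= (86 - 13) / 80
= 73 / 80
= 0.9125

0.9125


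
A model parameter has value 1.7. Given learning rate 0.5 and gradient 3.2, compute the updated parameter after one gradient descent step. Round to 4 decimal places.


w_new = w_old - lr * gradient
= 1.7 - 0.5 * 3.2
= 1.7 - (1.6)
= 0.1000

0.1000


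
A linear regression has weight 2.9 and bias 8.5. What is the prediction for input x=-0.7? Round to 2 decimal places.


y = 2.9 * -0.7 + (8.5)
= -2.03 + (8.5)
= 6.47

6.47


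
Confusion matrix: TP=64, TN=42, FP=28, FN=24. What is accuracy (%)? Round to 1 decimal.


Accuracy = (TP + TN) / (TP + TN + FP + FN) * 100
= (64 + 42) / (64 + 42 + 28 + 24)
= 106 / 158
= 0.6709
= 67.1%

67.1


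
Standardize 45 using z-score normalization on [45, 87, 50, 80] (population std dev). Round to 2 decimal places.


Mean = (45 + 87 + 50 + 80) / 4 = 65.5
Variance = sum((x_i - mean)^2) / n = 333.25
Std = sqrt(333.25) = 18.2551
Z = (x - mean) / std
= (45 - 65.5) / 18.2551
= -20.5 / 18.2551
= -1.12

-1.12


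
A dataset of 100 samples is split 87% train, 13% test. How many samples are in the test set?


Train samples = 100 * 87% = 87
Test samples = 100 - 87
= 13

13


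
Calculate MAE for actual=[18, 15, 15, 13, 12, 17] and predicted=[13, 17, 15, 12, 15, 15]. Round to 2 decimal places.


Absolute errors: [5, 2, 0, 1, 3, 2]
Sum of absolute errors = 13
MAE = 13 / 6 = 2.17

2.17


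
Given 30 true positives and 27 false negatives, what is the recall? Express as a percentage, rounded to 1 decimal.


Recall = TP / (TP + FN) * 100
= 30 / (30 + 27)
= 30 / 57
= 0.5263
= 52.6%

52.6


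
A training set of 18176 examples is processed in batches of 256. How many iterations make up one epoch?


Iterations per epoch = dataset_size / batch_size
= 18176 / 256
= 71

71


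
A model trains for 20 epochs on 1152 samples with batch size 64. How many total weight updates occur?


Iterations per epoch = 1152 / 64 = 18
Total updates = iterations_per_epoch * epochs
= 18 * 20
= 360

360


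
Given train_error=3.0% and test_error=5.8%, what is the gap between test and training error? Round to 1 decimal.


Generalization gap = test_error - train_error
= 5.8 - 3.0
= 2.8%
A moderate gap.

2.8


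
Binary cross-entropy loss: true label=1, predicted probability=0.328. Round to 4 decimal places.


For y=1: Loss = -log(p)
= -log(0.328)
= -(-1.1147)
= 1.1147

1.1147


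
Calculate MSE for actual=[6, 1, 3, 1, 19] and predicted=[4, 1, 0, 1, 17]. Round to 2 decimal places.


Differences: [2, 0, 3, 0, 2]
Squared errors: [4, 0, 9, 0, 4]
Sum of squared errors = 17
MSE = 17 / 5 = 3.40

3.40


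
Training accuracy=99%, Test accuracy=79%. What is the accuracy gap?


Gap = train_accuracy - test_accuracy
= 99 - 79
= 20%
This gap suggests the model is overfitting.

20


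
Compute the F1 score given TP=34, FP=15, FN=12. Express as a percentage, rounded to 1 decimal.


Precision = TP / (TP + FP) = 34 / 49 = 0.6939
Recall = TP / (TP + FN) = 34 / 46 = 0.7391
F1 = 2 * P * R / (P + R)
= 2 * 0.6939 * 0.7391 / (0.6939 + 0.7391)
= 1.0257 / 1.433
= 0.7158
As percentage: 71.6%

71.6


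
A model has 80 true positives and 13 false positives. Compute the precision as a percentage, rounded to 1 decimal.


Precision = TP / (TP + FP) * 100
= 80 / (80 + 13)
= 80 / 93
= 0.8602
= 86.0%

86.0


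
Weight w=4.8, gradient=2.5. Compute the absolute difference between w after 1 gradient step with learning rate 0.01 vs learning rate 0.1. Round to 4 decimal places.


With lr=0.01: w_new = 4.8 - 0.01 * 2.5 = 4.775
With lr=0.1: w_new = 4.8 - 0.1 * 2.5 = 4.55
Absolute difference = |4.775 - 4.55|
= 0.2250

0.2250


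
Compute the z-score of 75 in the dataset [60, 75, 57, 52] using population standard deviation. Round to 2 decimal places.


Mean = (60 + 75 + 57 + 52) / 4 = 61.0
Variance = sum((x_i - mean)^2) / n = 73.5
Std = sqrt(73.5) = 8.5732
Z = (x - mean) / std
= (75 - 61.0) / 8.5732
= 14.0 / 8.5732
= 1.63

1.63


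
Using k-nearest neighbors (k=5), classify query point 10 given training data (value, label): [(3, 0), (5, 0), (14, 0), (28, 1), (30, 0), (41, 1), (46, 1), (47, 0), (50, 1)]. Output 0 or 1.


Distances from query 10:
Point 14 (class 0): distance = 4
Point 5 (class 0): distance = 5
Point 3 (class 0): distance = 7
Point 28 (class 1): distance = 18
Point 30 (class 0): distance = 20
K=5 nearest neighbors: classes = [0, 0, 0, 1, 0]
Votes for class 1: 1 / 5
Majority vote => class 0

0


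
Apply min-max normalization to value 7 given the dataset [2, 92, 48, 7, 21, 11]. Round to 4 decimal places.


Min = 2, Max = 92
Range = 92 - 2 = 90
Scaled = (x - min) / (max - min)
= (7 - 2) / 90
= 5 / 90
= 0.0556

0.0556


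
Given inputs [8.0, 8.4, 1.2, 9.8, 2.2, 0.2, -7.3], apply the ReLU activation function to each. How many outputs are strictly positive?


ReLU(x) = max(0, x) for each element:
ReLU(8.0) = 8.0
ReLU(8.4) = 8.4
ReLU(1.2) = 1.2
ReLU(9.8) = 9.8
ReLU(2.2) = 2.2
ReLU(0.2) = 0.2
ReLU(-7.3) = 0
Active neurons (>0): 6

6


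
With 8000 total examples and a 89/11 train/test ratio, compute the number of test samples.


Train samples = 8000 * 89% = 7120
Test samples = 8000 - 7120
= 880

880


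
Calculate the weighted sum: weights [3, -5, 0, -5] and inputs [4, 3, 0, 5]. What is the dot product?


Element-wise products:
3 * 4 = 12
-5 * 3 = -15
0 * 0 = 0
-5 * 5 = -25
Sum = 12 + -15 + 0 + -25
= -28

-28


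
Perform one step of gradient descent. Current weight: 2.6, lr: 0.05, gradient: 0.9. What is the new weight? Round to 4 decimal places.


w_new = w_old - lr * gradient
= 2.6 - 0.05 * 0.9
= 2.6 - (0.045)
= 2.5550

2.5550


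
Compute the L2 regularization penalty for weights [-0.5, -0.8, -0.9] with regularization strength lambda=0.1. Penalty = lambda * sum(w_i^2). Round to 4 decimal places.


Squaring each weight:
(-0.5)^2 = 0.25
(-0.8)^2 = 0.64
(-0.9)^2 = 0.81
Sum of squares = 1.7
Penalty = 0.1 * 1.7 = 0.1700

0.1700


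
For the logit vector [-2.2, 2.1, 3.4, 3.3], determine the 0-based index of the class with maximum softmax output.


Softmax is a monotonic transformation, so it preserves the argmax.
We need to find the index of the maximum logit.
Index 0: -2.2
Index 1: 2.1
Index 2: 3.4
Index 3: 3.3
Maximum logit = 3.4 at index 2

2


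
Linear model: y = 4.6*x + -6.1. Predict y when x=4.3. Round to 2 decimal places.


y = 4.6 * 4.3 + (-6.1)
= 19.78 + (-6.1)
= 13.68

13.68


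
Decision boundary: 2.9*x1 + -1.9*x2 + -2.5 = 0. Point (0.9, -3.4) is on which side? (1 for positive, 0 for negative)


Compute 2.9 * 0.9 + -1.9 * -3.4 + -2.5
= 2.61 + 6.46 + -2.5
= 6.57
Since 6.57 >= 0, the point is on the positive side.

1


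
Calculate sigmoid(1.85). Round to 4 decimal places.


sigmoid(z) = 1 / (1 + exp(-z))
exp(-(1.85)) = exp(-1.85) = 0.1572
1 + 0.1572 = 1.1572
1 / 1.1572 = 0.8641

0.8641


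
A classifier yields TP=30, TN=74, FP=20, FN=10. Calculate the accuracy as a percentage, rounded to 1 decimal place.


Accuracy = (TP + TN) / (TP + TN + FP + FN) * 100
= (30 + 74) / (30 + 74 + 20 + 10)
= 104 / 134
= 0.7761
= 77.6%

77.6


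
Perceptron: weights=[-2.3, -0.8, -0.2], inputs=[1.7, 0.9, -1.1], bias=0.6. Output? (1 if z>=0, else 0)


z = w . x + b
= -2.3*1.7 + -0.8*0.9 + -0.2*-1.1 + 0.6
= -3.91 + -0.72 + 0.22 + 0.6
= -4.41 + 0.6
= -3.81
Since z = -3.81 < 0, output = 0

0


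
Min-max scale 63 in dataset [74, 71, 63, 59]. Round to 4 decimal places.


Min = 59, Max = 74
Range = 74 - 59 = 15
Scaled = (x - min) / (max - min)
= (63 - 59) / 15
= 4 / 15
= 0.2667

0.2667


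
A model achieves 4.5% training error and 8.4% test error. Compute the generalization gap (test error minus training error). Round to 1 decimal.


Generalization gap = test_error - train_error
= 8.4 - 4.5
= 3.9%
A moderate gap.

3.9


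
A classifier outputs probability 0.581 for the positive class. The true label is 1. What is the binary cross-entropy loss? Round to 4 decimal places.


For y=1: Loss = -log(p)
= -log(0.581)
= -(-0.543)
= 0.5430

0.5430


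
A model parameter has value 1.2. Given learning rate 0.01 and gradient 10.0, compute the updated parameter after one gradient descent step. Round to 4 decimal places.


w_new = w_old - lr * gradient
= 1.2 - 0.01 * 10.0
= 1.2 - (0.1)
= 1.1000

1.1000


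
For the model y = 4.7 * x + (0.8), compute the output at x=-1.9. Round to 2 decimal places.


y = 4.7 * -1.9 + (0.8)
= -8.93 + (0.8)
= -8.13

-8.13


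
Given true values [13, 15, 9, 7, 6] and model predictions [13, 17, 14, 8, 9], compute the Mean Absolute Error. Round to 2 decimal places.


Absolute errors: [0, 2, 5, 1, 3]
Sum of absolute errors = 11
MAE = 11 / 5 = 2.20

2.20


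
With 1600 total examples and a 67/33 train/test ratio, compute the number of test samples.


Train samples = 1600 * 67% = 1072
Test samples = 1600 - 1072
= 528

528


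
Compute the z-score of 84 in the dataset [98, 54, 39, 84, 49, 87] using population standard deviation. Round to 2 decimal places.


Mean = (98 + 54 + 39 + 84 + 49 + 87) / 6 = 68.5
Variance = sum((x_i - mean)^2) / n = 485.5833
Std = sqrt(485.5833) = 22.036
Z = (x - mean) / std
= (84 - 68.5) / 22.036
= 15.5 / 22.036
= 0.70

0.70


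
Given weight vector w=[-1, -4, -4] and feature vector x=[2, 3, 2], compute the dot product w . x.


Element-wise products:
-1 * 2 = -2
-4 * 3 = -12
-4 * 2 = -8
Sum = -2 + -12 + -8
= -22

-22


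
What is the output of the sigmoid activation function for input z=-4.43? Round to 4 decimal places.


sigmoid(z) = 1 / (1 + exp(-z))
exp(-(-4.43)) = exp(4.43) = 83.9314
1 + 83.9314 = 84.9314
1 / 84.9314 = 0.0118

0.0118


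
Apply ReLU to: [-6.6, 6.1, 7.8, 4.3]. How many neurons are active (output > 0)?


ReLU(x) = max(0, x) for each element:
ReLU(-6.6) = 0
ReLU(6.1) = 6.1
ReLU(7.8) = 7.8
ReLU(4.3) = 4.3
Active neurons (>0): 3

3


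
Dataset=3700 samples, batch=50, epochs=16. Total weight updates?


Iterations per epoch = 3700 / 50 = 74
Total updates = iterations_per_epoch * epochs
= 74 * 16
= 1184

1184


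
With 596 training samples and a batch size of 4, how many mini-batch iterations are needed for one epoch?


Iterations per epoch = dataset_size / batch_size
= 596 / 4
= 149

149


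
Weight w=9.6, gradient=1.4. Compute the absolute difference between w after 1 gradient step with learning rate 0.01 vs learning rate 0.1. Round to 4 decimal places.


With lr=0.01: w_new = 9.6 - 0.01 * 1.4 = 9.586
With lr=0.1: w_new = 9.6 - 0.1 * 1.4 = 9.46
Absolute difference = |9.586 - 9.46|
= 0.1260

0.1260


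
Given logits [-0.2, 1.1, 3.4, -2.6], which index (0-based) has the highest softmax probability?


Softmax is a monotonic transformation, so it preserves the argmax.
We need to find the index of the maximum logit.
Index 0: -0.2
Index 1: 1.1
Index 2: 3.4
Index 3: -2.6
Maximum logit = 3.4 at index 2

2


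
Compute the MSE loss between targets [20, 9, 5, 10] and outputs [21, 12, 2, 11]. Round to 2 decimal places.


Differences: [-1, -3, 3, -1]
Squared errors: [1, 9, 9, 1]
Sum of squared errors = 20
MSE = 20 / 4 = 5.00

5.00


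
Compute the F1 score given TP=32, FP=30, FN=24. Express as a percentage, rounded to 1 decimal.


Precision = TP / (TP + FP) = 32 / 62 = 0.5161
Recall = TP / (TP + FN) = 32 / 56 = 0.5714
F1 = 2 * P * R / (P + R)
= 2 * 0.5161 * 0.5714 / (0.5161 + 0.5714)
= 0.5899 / 1.0876
= 0.5424
As percentage: 54.2%

54.2


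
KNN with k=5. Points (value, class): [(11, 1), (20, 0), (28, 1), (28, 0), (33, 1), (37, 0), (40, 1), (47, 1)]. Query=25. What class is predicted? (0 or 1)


Distances from query 25:
Point 28 (class 0): distance = 3
Point 28 (class 1): distance = 3
Point 20 (class 0): distance = 5
Point 33 (class 1): distance = 8
Point 37 (class 0): distance = 12
K=5 nearest neighbors: classes = [0, 1, 0, 1, 0]
Votes for class 1: 2 / 5
Majority vote => class 0

0


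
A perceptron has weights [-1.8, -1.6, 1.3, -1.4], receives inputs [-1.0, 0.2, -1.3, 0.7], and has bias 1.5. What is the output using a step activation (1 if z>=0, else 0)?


z = w . x + b
= -1.8*-1.0 + -1.6*0.2 + 1.3*-1.3 + -1.4*0.7 + 1.5
= 1.8 + -0.32 + -1.69 + -0.98 + 1.5
= -1.19 + 1.5
= 0.31
Since z = 0.31 >= 0, output = 1

1
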